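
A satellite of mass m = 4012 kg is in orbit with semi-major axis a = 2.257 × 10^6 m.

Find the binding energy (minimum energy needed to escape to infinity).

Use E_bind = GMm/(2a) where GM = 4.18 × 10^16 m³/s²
a = 2.257 × 10^6 m
GM = 4.18 × 10^16 m³/s²
m = 4012 kg
GMm = 4.18 × 10^16 × 4012 = 1.67702 × 10^20 m³·kg/s²
2a = 4.514 × 10^6 m
E_bind = GMm/(2a) = 3.71514 × 10^13 J ≈ 37.15 TJ

Final answer: 37.15 TJ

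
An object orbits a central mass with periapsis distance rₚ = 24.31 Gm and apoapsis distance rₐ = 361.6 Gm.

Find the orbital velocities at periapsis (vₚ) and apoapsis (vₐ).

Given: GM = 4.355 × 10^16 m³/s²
rₚ = 24.31 Gm = 2.431 × 10^10 m
rₐ = 361.6 Gm = 3.616 × 10^11 m
GM = 4.355 × 10^16 m³/s²
a = (rₚ + rₐ)/2 = 1.92955 × 10^11 m
Vis-viva: v² = GM (2/r − 1/a)
vₚ² = 4.355 × 10^16 × (8.22707 × 10^-11 − 5.18256 × 10^-12) = 3.35719 × 10^6 m²/s²
vₚ = 1832.26 m/s ≈ 1.832 km/s
vₐ² = 4.355 × 10^16 × (5.53097 × 10^-12 − 5.18256 × 10^-12) = 15173.6 m²/s²
vₐ = 123.181 m/s ≈ 123.2 m/s

Final answer: vₚ = 1.832 km/s, vₐ = 123.2 m/s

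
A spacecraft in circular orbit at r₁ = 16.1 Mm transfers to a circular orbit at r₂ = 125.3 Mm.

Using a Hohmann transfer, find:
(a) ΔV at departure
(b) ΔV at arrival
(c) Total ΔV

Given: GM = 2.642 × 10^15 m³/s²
r₁ = 16.1 Mm = 1.61 × 10^7 m
r₂ = 125.3 Mm = 1.253 × 10^8 m
GM = 2.642 × 10^15 m³/s²
Transfer ellipse: a_t = (r₁ + r₂)/2 = 7.07 × 10^7 m
Circular speed at r₁: v₁ = √(GM/r₁) = 12810.1 m/s
Transfer speed at r₁ (periapsis): v₁ₜ = √(GM(2/r₁ − 1/a_t)) = 17053.7 m/s
(a) ΔV₁ = v₁ₜ − v₁ = 4243.6 m/s ≈ 4.244 km/s
Circular speed at r₂: v₂ = √(GM/r₂) = 4591.88 m/s
Transfer speed at r₂ (apoapsis): v₂ₜ = √(GM(2/r₂ − 1/a_t)) = 2191.26 m/s
(b) ΔV₂ = v₂ − v₂ₜ = 2400.62 m/s ≈ 2.401 km/s
(c) ΔV_total = ΔV₁ + ΔV₂ = 6644.22 m/s ≈ 6.644 km/s

Final answer:
(a) ΔV₁ = 4.244 km/s
(b) ΔV₂ = 2.401 km/s
(c) ΔV_total = 6.644 km/s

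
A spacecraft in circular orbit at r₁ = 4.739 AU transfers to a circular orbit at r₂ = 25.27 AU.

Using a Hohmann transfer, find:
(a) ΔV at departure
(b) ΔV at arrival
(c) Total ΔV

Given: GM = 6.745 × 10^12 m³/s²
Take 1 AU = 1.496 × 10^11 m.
r₁ = 4.739 AU = 7.08954 × 10^11 m
r₂ = 25.27 AU = 3.78039 × 10^12 m
GM = 6.745 × 10^12 m³/s²
Transfer ellipse: a_t = (r₁ + r₂)/2 = 2.24467 × 10^12 m
Circular speed at r₁: v₁ = √(GM/r₁) = 3.08448 m/s
Transfer speed at r₁ (periapsis): v₁ₜ = √(GM(2/r₁ − 1/a_t)) = 4.00289 m/s
(a) ΔV₁ = v₁ₜ − v₁ = 0.918411 m/s ≈ 0.9184 m/s
Circular speed at r₂: v₂ = √(GM/r₂) = 1.33574 m/s
Transfer speed at r₂ (apoapsis): v₂ₜ = √(GM(2/r₂ − 1/a_t)) = 0.750681 m/s
(b) ΔV₂ = v₂ − v₂ₜ = 0.585061 m/s ≈ 0.5851 m/s
(c) ΔV_total = ΔV₁ + ΔV₂ = 1.50347 m/s ≈ 1.503 m/s

Final answer:
(a) ΔV₁ = 0.9184 m/s
(b) ΔV₂ = 0.5851 m/s
(c) ΔV_total = 1.503 m/s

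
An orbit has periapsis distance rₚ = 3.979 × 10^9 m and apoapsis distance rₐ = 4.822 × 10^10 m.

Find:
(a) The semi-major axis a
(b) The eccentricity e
rₚ = 3.979 × 10^9 m
rₐ = 4.822 × 10^10 m
(a) a = (rₚ + rₐ)/2 = 2.60995 × 10^10 m ≈ 2.61 × 10^10 m
(b) e = (rₐ − rₚ)/(rₐ + rₚ) = (4.4241 × 10^10) / (5.2199 × 10^10) = 0.847545

Final answer:
(a) a = 2.61 × 10^10 m
(b) e = 0.8475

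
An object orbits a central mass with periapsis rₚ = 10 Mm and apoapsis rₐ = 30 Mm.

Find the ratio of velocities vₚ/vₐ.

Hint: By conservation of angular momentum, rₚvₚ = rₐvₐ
rₚ = 10 Mm = 1 × 10^7 m
rₐ = 30 Mm = 3 × 10^7 m
rₚvₚ = rₐvₐ  ⇒  vₚ/vₐ = rₐ/rₚ
vₚ/vₐ = (3 × 10^7) / (1 × 10^7) = 3

Final answer: vₚ/vₐ = 3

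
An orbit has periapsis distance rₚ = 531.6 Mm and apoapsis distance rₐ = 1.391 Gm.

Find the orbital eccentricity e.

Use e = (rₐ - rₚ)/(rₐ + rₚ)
rₚ = 531.6 Mm = 5.316 × 10^8 m
rₐ = 1.391 Gm = 1.391 × 10^9 m
rₐ − rₚ = 8.594 × 10^8 m
rₐ + rₚ = 1.9226 × 10^9 m
e = (rₐ − rₚ)/(rₐ + rₚ) = 0.446999

Final answer: e = 0.447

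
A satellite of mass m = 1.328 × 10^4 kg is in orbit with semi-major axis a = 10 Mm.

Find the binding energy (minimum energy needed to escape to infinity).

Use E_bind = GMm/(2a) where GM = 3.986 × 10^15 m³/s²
a = 10 Mm = 1 × 10^7 m
GM = 3.986 × 10^15 m³/s²
m = 1.328 × 10^4 kg
GMm = 3.986 × 10^15 × 13280 = 5.29341 × 10^19 m³·kg/s²
2a = 2 × 10^7 m
E_bind = GMm/(2a) = 2.6467 × 10^12 J ≈ 2.647 TJ

Final answer: 2.647 TJ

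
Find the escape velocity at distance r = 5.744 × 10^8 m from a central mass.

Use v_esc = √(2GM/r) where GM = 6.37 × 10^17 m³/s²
r = 5.744 × 10^8 m
GM = 6.37 × 10^17 m³/s²
2GM/r = 2 × (6.37 × 10^17) / (5.744 × 10^8) = 2.21797 × 10^9 m²/s²
v_esc = √(2GM/r) = 47095.3 m/s ≈ 47.1 km/s

Final answer: 47.1 km/s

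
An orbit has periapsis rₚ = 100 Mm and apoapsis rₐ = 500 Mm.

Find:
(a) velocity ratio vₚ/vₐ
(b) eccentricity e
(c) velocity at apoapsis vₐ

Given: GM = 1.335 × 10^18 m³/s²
rₚ = 100 Mm = 1 × 10^8 m
rₐ = 500 Mm = 5 × 10^8 m
GM = 1.335 × 10^18 m³/s²
a = (rₚ + rₐ)/2 = 3 × 10^8 m
e = (rₐ − rₚ)/(rₐ + rₚ) = (4 × 10^8) / (6 × 10^8) = 0.666667
(a) vₚ/vₐ = rₐ/rₚ (angular momentum) = (5 × 10^8) / (1 × 10^8) = 5 ≈ 5
(b) e = 0.666667 ≈ 0.6667
(c) vₐ² = GM (2/rₐ − 1/a) = 1.335 × 10^18 × (4 × 10^-9 − 3.33333 × 10^-9) = 8.9 × 10^8 m²/s²;  vₐ = 29832.9 m/s ≈ 29.83 km/s

Final answer:
(a) velocity ratio vₚ/vₐ = 5
(b) eccentricity e = 0.6667
(c) velocity at apoapsis vₐ = 29.83 km/s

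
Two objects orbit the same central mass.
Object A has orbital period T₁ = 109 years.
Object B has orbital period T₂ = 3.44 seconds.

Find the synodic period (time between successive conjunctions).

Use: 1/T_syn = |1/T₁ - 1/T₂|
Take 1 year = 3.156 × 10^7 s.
T₁ = 109 years = 3.44004 × 10^9 s
T₂ = 3.44 seconds
1/T₁ = 2.90694 × 10^-10 s⁻¹
1/T₂ = 0.290698 s⁻¹
|1/T₁ − 1/T₂| = 0.290698 s⁻¹
T_syn = 1 / |1/T₁ − 1/T₂| = 3.44 s ≈ 3.44 seconds

Final answer: T_syn = 3.44 seconds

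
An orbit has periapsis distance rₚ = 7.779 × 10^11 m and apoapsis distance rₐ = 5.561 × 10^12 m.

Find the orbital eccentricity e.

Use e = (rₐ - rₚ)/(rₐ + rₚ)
rₚ = 7.779 × 10^11 m
rₐ = 5.561 × 10^12 m
rₐ − rₚ = 4.7831 × 10^12 m
rₐ + rₚ = 6.3389 × 10^12 m
e = (rₐ − rₚ)/(rₐ + rₚ) = 0.754563

Final answer: e = 0.7546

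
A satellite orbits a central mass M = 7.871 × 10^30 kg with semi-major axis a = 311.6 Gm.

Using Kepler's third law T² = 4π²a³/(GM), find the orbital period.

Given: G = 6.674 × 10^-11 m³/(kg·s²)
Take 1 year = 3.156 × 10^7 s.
M = 7.871 × 10^30 kg
GM = G × M = 6.674 × 10^-11 × 7.871 × 10^30 = 5.25311 × 10^20 m³/s²
a = 311.6 Gm = 3.116 × 10^11 m
a³ = 3.02547 × 10^34 m³
T = 2π √(a³/GM) = 2π √((3.02547 × 10^34) / (5.25311 × 10^20)) = 2π × 7.58906 × 10^6 s
T = 4.76835 × 10^7 s ≈ 1.511 years

Final answer: 1.511 years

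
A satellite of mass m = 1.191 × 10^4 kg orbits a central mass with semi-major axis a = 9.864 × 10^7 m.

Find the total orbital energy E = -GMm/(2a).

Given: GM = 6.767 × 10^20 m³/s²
a = 9.864 × 10^7 m
GM = 6.767 × 10^20 m³/s²
2a = 1.9728 × 10^8 m
GMm = 6.767 × 10^20 × 11910 = 8.0595 × 10^24 m³·kg/s²
E = −GMm/(2a) = -4.08531 × 10^16 J ≈ -40.85 PJ

Final answer: -40.85 PJ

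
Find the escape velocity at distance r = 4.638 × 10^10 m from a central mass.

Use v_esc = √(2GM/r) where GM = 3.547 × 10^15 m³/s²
r = 4.638 × 10^10 m
GM = 3.547 × 10^15 m³/s²
2GM/r = 2 × (3.547 × 10^15) / (4.638 × 10^10) = 152954 m²/s²
v_esc = √(2GM/r) = 391.093 m/s ≈ 391.1 m/s

Final answer: 391.1 m/s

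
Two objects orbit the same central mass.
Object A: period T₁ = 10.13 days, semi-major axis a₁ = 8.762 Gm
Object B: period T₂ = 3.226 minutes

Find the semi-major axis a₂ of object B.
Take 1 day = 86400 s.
T₁ = 10.13 days = 875232 s
T₂ = 3.226 minutes = 193.56 s
a₁ = 8.762 Gm = 8.762 × 10^9 m
Kepler's third law: (T₂/T₁)² = (a₂/a₁)³  ⇒  a₂ = a₁ (T₂/T₁)^(2/3)
T₂/T₁ = 0.000221153
(T₂/T₁)^(2/3) = 0.00365703
a₂ = 8.762 × 10^9 m × 0.00365703 = 3.20429 × 10^7 m ≈ 32.04 Mm

Final answer: a₂ = 32.04 Mm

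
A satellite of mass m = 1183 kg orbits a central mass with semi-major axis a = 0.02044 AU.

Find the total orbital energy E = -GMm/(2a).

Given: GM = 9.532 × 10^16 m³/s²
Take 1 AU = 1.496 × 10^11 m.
a = 0.02044 AU = 3.05782 × 10^9 m
GM = 9.532 × 10^16 m³/s²
2a = 6.11565 × 10^9 m
GMm = 9.532 × 10^16 × 1183 = 1.12764 × 10^20 m³·kg/s²
E = −GMm/(2a) = -1.84385 × 10^10 J ≈ -18.44 GJ

Final answer: -18.44 GJ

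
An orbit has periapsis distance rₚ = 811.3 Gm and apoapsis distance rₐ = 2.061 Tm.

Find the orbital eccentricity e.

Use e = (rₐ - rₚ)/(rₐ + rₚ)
rₚ = 811.3 Gm = 8.113 × 10^11 m
rₐ = 2.061 Tm = 2.061 × 10^12 m
rₐ − rₚ = 1.2497 × 10^12 m
rₐ + rₚ = 2.8723 × 10^12 m
e = (rₐ − rₚ)/(rₐ + rₚ) = 0.435087

Final answer: e = 0.4351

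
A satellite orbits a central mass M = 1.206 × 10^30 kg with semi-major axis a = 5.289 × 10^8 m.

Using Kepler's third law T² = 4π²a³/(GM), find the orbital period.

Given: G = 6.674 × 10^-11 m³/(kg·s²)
M = 1.206 × 10^30 kg
GM = G × M = 6.674 × 10^-11 × 1.206 × 10^30 = 8.04884 × 10^19 m³/s²
a = 5.289 × 10^8 m
a³ = 1.47952 × 10^26 m³
T = 2π √(a³/GM) = 2π √((1.47952 × 10^26) / (8.04884 × 10^19)) = 2π × 1355.79 s
T = 8518.7 s ≈ 2.366 hours

Final answer: 2.366 hours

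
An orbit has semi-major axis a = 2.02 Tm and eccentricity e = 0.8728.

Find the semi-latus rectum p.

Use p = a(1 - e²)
a = 2.02 Tm = 2.02 × 10^12 m
e = 0.8728,  e² = 0.76178,  1 − e² = 0.23822
p = a(1 − e²) = 2.02 × 10^12 m × 0.23822 = 4.81205 × 10^11 m ≈ 481.2 Gm

Final answer: p = 481.2 Gm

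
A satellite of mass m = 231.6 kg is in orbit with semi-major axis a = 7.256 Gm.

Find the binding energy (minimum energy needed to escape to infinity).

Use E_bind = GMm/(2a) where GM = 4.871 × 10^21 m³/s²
a = 7.256 Gm = 7.256 × 10^9 m
GM = 4.871 × 10^21 m³/s²
m = 231.6 kg
GMm = 4.871 × 10^21 × 231.6 = 1.12812 × 10^24 m³·kg/s²
2a = 1.4512 × 10^10 m
E_bind = GMm/(2a) = 7.77373 × 10^13 J ≈ 77.74 TJ

Final answer: 77.74 TJ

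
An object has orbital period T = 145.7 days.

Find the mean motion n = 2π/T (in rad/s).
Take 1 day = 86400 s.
T = 145.7 days = 1.25885 × 10^7 s
n = 2π / (1.25885 × 10^7 s) = 4.99122 × 10^-7 rad/s ≈ 4.991 × 10^-7 rad/s

Final answer: n = 4.991 × 10^-7 rad/s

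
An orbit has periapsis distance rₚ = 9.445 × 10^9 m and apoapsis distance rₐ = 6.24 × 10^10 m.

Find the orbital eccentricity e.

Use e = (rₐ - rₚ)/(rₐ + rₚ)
rₚ = 9.445 × 10^9 m
rₐ = 6.24 × 10^10 m
rₐ − rₚ = 5.2955 × 10^10 m
rₐ + rₚ = 7.1845 × 10^10 m
e = (rₐ − rₚ)/(rₐ + rₚ) = 0.737073

Final answer: e = 0.7371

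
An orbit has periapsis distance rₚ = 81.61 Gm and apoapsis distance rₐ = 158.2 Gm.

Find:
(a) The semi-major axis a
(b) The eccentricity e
rₚ = 81.61 Gm = 8.161 × 10^10 m
rₐ = 158.2 Gm = 1.582 × 10^11 m
(a) a = (rₚ + rₐ)/2 = 1.19905 × 10^11 m ≈ 119.9 Gm
(b) e = (rₐ − rₚ)/(rₐ + rₚ) = (7.659 × 10^10) / (2.3981 × 10^11) = 0.319378

Final answer:
(a) a = 119.9 Gm
(b) e = 0.3194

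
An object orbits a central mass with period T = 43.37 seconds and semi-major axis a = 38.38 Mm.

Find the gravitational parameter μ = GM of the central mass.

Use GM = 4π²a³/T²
T = 43.37 seconds
a = 38.38 Mm = 3.838 × 10^7 m
a³ = 5.65347 × 10^22 m³
T² = 1880.96 s²
GM = 4π² × (5.65347 × 10^22) / 1880.96 = 1.18658 × 10^21 m³/s²
GM ≈ 1.187 × 10^21 m³/s²

Final answer: GM = 1.187 × 10^21 m³/s²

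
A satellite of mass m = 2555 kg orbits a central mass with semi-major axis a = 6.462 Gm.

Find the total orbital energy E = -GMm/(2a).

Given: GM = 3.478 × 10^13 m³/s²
a = 6.462 Gm = 6.462 × 10^9 m
GM = 3.478 × 10^13 m³/s²
2a = 1.2924 × 10^10 m
GMm = 3.478 × 10^13 × 2555 = 8.88629 × 10^16 m³·kg/s²
E = −GMm/(2a) = -6.8758 × 10^6 J ≈ -6.876 MJ

Final answer: -6.876 MJ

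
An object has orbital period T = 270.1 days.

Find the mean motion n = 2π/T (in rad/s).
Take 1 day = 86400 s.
T = 270.1 days = 2.33366 × 10^7 s
n = 2π / (2.33366 × 10^7 s) = 2.69241 × 10^-7 rad/s ≈ 2.692 × 10^-7 rad/s

Final answer: n = 2.692 × 10^-7 rad/s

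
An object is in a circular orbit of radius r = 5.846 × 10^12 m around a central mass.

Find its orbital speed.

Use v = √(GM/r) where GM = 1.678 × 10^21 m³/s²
r = 5.846 × 10^12 m
GM = 1.678 × 10^21 m³/s²
GM/r = (1.678 × 10^21) / (5.846 × 10^12) = 2.87034 × 10^8 m²/s²
v = √(GM/r) = 16942.1 m/s ≈ 16.94 km/s

Final answer: 16.94 km/s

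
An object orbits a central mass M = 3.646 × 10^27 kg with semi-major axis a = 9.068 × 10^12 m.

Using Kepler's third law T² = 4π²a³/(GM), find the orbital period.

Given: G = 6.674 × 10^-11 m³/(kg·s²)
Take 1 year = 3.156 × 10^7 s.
M = 3.646 × 10^27 kg
GM = G × M = 6.674 × 10^-11 × 3.646 × 10^27 = 2.43334 × 10^17 m³/s²
a = 9.068 × 10^12 m
a³ = 7.45649 × 10^38 m³
T = 2π √(a³/GM) = 2π √((7.45649 × 10^38) / (2.43334 × 10^17)) = 2π × 5.53561 × 10^10 s
T = 3.47813 × 10^11 s ≈ 1.102 × 10^4 years

Final answer: 1.102 × 10^4 years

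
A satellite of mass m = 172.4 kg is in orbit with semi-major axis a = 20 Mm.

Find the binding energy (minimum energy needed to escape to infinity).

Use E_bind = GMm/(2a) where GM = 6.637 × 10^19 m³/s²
a = 20 Mm = 2 × 10^7 m
GM = 6.637 × 10^19 m³/s²
m = 172.4 kg
GMm = 6.637 × 10^19 × 172.4 = 1.14422 × 10^22 m³·kg/s²
2a = 4 × 10^7 m
E_bind = GMm/(2a) = 2.86055 × 10^14 J ≈ 286.1 TJ

Final answer: 286.1 TJ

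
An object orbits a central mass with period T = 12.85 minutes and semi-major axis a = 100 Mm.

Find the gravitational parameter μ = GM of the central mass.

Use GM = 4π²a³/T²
T = 12.85 minutes = 771 s
a = 100 Mm = 1 × 10^8 m
a³ = 1 × 10^24 m³
T² = 594441 s²
GM = 4π² × (1 × 10^24) / 594441 = 6.64127 × 10^19 m³/s²
GM ≈ 6.641 × 10^19 m³/s²

Final answer: GM = 6.641 × 10^19 m³/s²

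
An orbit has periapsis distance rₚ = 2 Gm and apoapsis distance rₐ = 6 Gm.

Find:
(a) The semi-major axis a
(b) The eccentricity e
rₚ = 2 Gm = 2 × 10^9 m
rₐ = 6 Gm = 6 × 10^9 m
(a) a = (rₚ + rₐ)/2 = 4 × 10^9 m ≈ 4 Gm
(b) e = (rₐ − rₚ)/(rₐ + rₚ) = (4 × 10^9) / (8 × 10^9) = 0.5

Final answer:
(a) a = 4 Gm
(b) e = 0.5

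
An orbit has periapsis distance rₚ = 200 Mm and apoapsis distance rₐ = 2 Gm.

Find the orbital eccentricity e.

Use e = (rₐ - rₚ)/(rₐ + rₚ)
rₚ = 200 Mm = 2 × 10^8 m
rₐ = 2 Gm = 2 × 10^9 m
rₐ − rₚ = 1.8 × 10^9 m
rₐ + rₚ = 2.2 × 10^9 m
e = (rₐ − rₚ)/(rₐ + rₚ) = 0.818182

Final answer: e = 0.8182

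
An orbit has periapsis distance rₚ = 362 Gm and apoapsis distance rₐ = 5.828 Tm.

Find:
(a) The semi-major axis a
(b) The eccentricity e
rₚ = 362 Gm = 3.62 × 10^11 m
rₐ = 5.828 Tm = 5.828 × 10^12 m
(a) a = (rₚ + rₐ)/2 = 3.095 × 10^12 m ≈ 3.095 Tm
(b) e = (rₐ − rₚ)/(rₐ + rₚ) = (5.466 × 10^12) / (6.19 × 10^12) = 0.883037

Final answer:
(a) a = 3.095 Tm
(b) e = 0.883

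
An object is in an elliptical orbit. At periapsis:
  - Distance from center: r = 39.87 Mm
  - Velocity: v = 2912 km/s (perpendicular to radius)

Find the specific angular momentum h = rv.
r = 39.87 Mm = 3.987 × 10^7 m
v = 2912 km/s = 2.912 × 10^6 m/s
h = rv = 3.987 × 10^7 × 2.912 × 10^6 = 1.16101 × 10^14 m²/s ≈ 1.161 × 10^14 m²/s

Final answer: h = 1.161 × 10^14 m²/s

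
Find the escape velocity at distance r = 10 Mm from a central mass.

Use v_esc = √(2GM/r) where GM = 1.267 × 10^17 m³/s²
r = 10 Mm = 1 × 10^7 m
GM = 1.267 × 10^17 m³/s²
2GM/r = 2 × (1.267 × 10^17) / (1 × 10^7) = 2.534 × 10^10 m²/s²
v_esc = √(2GM/r) = 159185 m/s ≈ 159.2 km/s

Final answer: 159.2 km/s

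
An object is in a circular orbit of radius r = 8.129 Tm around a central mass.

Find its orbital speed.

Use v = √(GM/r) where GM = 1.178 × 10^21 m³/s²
r = 8.129 Tm = 8.129 × 10^12 m
GM = 1.178 × 10^21 m³/s²
GM/r = (1.178 × 10^21) / (8.129 × 10^12) = 1.44913 × 10^8 m²/s²
v = √(GM/r) = 12038 m/s ≈ 12.04 km/s

Final answer: 12.04 km/s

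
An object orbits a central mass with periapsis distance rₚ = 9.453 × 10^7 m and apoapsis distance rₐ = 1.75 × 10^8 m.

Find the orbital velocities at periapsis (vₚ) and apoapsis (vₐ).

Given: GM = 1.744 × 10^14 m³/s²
rₚ = 9.453 × 10^7 m
rₐ = 1.75 × 10^8 m
GM = 1.744 × 10^14 m³/s²
a = (rₚ + rₐ)/2 = 1.34765 × 10^8 m
Vis-viva: v² = GM (2/r − 1/a)
vₚ² = 1.744 × 10^14 × (2.11573 × 10^-8 − 7.42032 × 10^-9) = 2.39573 × 10^6 m²/s²
vₚ = 1547.81 m/s ≈ 1.548 km/s
vₐ² = 1.744 × 10^14 × (1.14286 × 10^-8 − 7.42032 × 10^-9) = 699038 m²/s²
vₐ = 836.085 m/s ≈ 836.1 m/s

Final answer: vₚ = 1.548 km/s, vₐ = 836.1 m/s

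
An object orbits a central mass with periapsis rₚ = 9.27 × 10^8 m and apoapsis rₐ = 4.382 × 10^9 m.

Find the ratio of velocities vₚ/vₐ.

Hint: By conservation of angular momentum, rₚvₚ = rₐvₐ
rₚ = 9.27 × 10^8 m
rₐ = 4.382 × 10^9 m
rₚvₚ = rₐvₐ  ⇒  vₚ/vₐ = rₐ/rₚ
vₚ/vₐ = (4.382 × 10^9) / (9.27 × 10^8) = 4.72708

Final answer: vₚ/vₐ = 4.727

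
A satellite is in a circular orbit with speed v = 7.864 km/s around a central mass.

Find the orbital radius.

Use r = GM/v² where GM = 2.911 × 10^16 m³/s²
v = 7.864 km/s = 7864 m/s
GM = 2.911 × 10^16 m³/s²
v² = 6.18425 × 10^7 m²/s²
r = GM/v² = (2.911 × 10^16) / (6.18425 × 10^7) = 4.70712 × 10^8 m ≈ 470.7 Mm

Final answer: 470.7 Mm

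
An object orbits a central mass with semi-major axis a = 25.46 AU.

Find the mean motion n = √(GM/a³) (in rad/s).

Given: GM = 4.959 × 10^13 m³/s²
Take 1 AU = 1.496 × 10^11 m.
a = 25.46 AU = 3.80882 × 10^12 m
GM = 4.959 × 10^13 m³/s²
a³ = 5.52548 × 10^37 m³
GM/a³ = (4.959 × 10^13) / (5.52548 × 10^37) = 8.97479 × 10^-25 s⁻²
n = √(GM/a³) = 9.47354 × 10^-13 rad/s ≈ 9.474 × 10^-13 rad/s

Final answer: n = 9.474 × 10^-13 rad/s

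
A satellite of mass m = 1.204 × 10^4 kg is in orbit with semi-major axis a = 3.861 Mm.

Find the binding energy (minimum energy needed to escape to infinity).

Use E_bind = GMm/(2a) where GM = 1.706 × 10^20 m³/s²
a = 3.861 Mm = 3.861 × 10^6 m
GM = 1.706 × 10^20 m³/s²
m = 1.204 × 10^4 kg
GMm = 1.706 × 10^20 × 12040 = 2.05402 × 10^24 m³·kg/s²
2a = 7.722 × 10^6 m
E_bind = GMm/(2a) = 2.65996 × 10^17 J ≈ 266 PJ

Final answer: 266 PJ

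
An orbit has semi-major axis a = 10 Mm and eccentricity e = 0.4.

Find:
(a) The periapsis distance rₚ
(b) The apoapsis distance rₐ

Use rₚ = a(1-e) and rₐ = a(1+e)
a = 10 Mm = 1 × 10^7 m
e = 0.4:  1 − e = 0.6,  1 + e = 1.4
(a) rₚ = a(1 − e) = 1 × 10^7 m × 0.6 = 6 × 10^6 m ≈ 6 Mm
(b) rₐ = a(1 + e) = 1 × 10^7 m × 1.4 = 1.4 × 10^7 m ≈ 14 Mm

Final answer:
(a) rₚ = 6 Mm
(b) rₐ = 14 Mm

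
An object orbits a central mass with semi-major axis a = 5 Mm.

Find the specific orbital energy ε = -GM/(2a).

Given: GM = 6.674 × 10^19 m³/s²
a = 5 Mm = 5 × 10^6 m
GM = 6.674 × 10^19 m³/s²
2a = 1 × 10^7 m
ε = −GM/(2a) = -6.674 × 10^12 J/kg ≈ -6674 GJ/kg

Final answer: -6674 GJ/kg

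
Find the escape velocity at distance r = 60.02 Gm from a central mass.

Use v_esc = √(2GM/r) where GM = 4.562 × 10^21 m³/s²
r = 60.02 Gm = 6.002 × 10^10 m
GM = 4.562 × 10^21 m³/s²
2GM/r = 2 × (4.562 × 10^21) / (6.002 × 10^10) = 1.52016 × 10^11 m²/s²
v_esc = √(2GM/r) = 389892 m/s ≈ 389.9 km/s

Final answer: 389.9 km/s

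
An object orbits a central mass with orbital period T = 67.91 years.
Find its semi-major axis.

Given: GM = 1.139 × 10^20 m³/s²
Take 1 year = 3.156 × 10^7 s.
T = 67.91 years = 2.14324 × 10^9 s
GM = 1.139 × 10^20 m³/s²
Kepler's third law: a³ = GM T² / (4π²)
T² = 4.59348 × 10^18 s²
a³ = (1.139 × 10^20) × (4.59348 × 10^18) / (4π²) = 1.32527 × 10^37 m³
a = (a³)^(1/3) = 2.36647 × 10^12 m ≈ 2.366 Tm

Final answer: 2.366 Tm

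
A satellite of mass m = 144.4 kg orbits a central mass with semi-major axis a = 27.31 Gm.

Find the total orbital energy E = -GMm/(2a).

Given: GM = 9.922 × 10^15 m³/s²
a = 27.31 Gm = 2.731 × 10^10 m
GM = 9.922 × 10^15 m³/s²
2a = 5.462 × 10^10 m
GMm = 9.922 × 10^15 × 144.4 = 1.43274 × 10^18 m³·kg/s²
E = −GMm/(2a) = -2.6231 × 10^7 J ≈ -26.23 MJ

Final answer: -26.23 MJ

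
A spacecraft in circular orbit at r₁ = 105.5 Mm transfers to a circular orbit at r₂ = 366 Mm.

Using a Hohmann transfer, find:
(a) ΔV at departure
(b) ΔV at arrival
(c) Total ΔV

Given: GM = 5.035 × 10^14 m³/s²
r₁ = 105.5 Mm = 1.055 × 10^8 m
r₂ = 366 Mm = 3.66 × 10^8 m
GM = 5.035 × 10^14 m³/s²
Transfer ellipse: a_t = (r₁ + r₂)/2 = 2.3575 × 10^8 m
Circular speed at r₁: v₁ = √(GM/r₁) = 2184.61 m/s
Transfer speed at r₁ (periapsis): v₁ₜ = √(GM(2/r₁ − 1/a_t)) = 2722 m/s
(a) ΔV₁ = v₁ₜ − v₁ = 537.393 m/s ≈ 537.4 m/s
Circular speed at r₂: v₂ = √(GM/r₂) = 1172.9 m/s
Transfer speed at r₂ (apoapsis): v₂ₜ = √(GM(2/r₂ − 1/a_t)) = 784.62 m/s
(b) ΔV₂ = v₂ − v₂ₜ = 388.275 m/s ≈ 388.3 m/s
(c) ΔV_total = ΔV₁ + ΔV₂ = 925.667 m/s ≈ 925.7 m/s

Final answer:
(a) ΔV₁ = 537.4 m/s
(b) ΔV₂ = 388.3 m/s
(c) ΔV_total = 925.7 m/s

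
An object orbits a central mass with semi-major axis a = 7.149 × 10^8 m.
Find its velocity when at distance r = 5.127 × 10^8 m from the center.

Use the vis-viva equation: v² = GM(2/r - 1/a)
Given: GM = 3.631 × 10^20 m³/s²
a = 7.149 × 10^8 m
r = 5.127 × 10^8 m
GM = 3.631 × 10^20 m³/s²
2/r − 1/a = 3.90092 × 10^-9 − 1.3988 × 10^-9 = 2.50212 × 10^-9 m⁻¹
v² = GM (2/r − 1/a) = 9.0852 × 10^11 m²/s²
v = 953163 m/s ≈ 953.2 km/s

Final answer: 953.2 km/s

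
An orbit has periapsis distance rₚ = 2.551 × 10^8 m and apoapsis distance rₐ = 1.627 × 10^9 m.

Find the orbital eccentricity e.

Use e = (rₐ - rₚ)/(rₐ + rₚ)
rₚ = 2.551 × 10^8 m
rₐ = 1.627 × 10^9 m
rₐ − rₚ = 1.3719 × 10^9 m
rₐ + rₚ = 1.8821 × 10^9 m
e = (rₐ − rₚ)/(rₐ + rₚ) = 0.72892

Final answer: e = 0.7289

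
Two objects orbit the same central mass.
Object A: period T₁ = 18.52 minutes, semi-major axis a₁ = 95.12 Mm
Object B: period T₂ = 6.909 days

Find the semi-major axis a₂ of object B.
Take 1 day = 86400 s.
T₁ = 18.52 minutes = 1111.2 s
T₂ = 6.909 days = 596938 s
a₁ = 95.12 Mm = 9.512 × 10^7 m
Kepler's third law: (T₂/T₁)² = (a₂/a₁)³  ⇒  a₂ = a₁ (T₂/T₁)^(2/3)
T₂/T₁ = 537.201
(T₂/T₁)^(2/3) = 66.0832
a₂ = 9.512 × 10^7 m × 66.0832 = 6.28583 × 10^9 m ≈ 6.286 Gm

Final answer: a₂ = 6.286 Gm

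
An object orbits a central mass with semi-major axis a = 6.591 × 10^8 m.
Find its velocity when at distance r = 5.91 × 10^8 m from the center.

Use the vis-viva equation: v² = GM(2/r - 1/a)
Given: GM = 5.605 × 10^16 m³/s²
a = 6.591 × 10^8 m
r = 5.91 × 10^8 m
GM = 5.605 × 10^16 m³/s²
2/r − 1/a = 3.38409 × 10^-9 − 1.51722 × 10^-9 = 1.86687 × 10^-9 m⁻¹
v² = GM (2/r − 1/a) = 1.04638 × 10^8 m²/s²
v = 10229.3 m/s ≈ 10.23 km/s

Final answer: 10.23 km/s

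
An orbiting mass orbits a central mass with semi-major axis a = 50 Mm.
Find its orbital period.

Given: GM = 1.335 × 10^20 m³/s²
a = 50 Mm = 5 × 10^7 m
GM = 1.335 × 10^20 m³/s²
a³ = 1.25 × 10^23 m³
T = 2π √(a³/GM) = 2π √((1.25 × 10^23) / (1.335 × 10^20)) = 2π × 30.5995 s
T = 192.262 s ≈ 3.204 minutes

Final answer: 3.204 minutes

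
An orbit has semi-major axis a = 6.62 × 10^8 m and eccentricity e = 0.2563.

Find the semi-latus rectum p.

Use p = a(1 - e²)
a = 6.62 × 10^8 m
e = 0.2563,  e² = 0.0656897,  1 − e² = 0.93431
p = a(1 − e²) = 6.62 × 10^8 m × 0.93431 = 6.18513 × 10^8 m ≈ 6.185 × 10^8 m

Final answer: p = 6.185 × 10^8 m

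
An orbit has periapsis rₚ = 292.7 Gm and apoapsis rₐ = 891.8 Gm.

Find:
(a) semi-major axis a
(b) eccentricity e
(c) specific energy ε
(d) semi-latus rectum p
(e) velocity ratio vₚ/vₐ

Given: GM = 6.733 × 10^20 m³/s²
rₚ = 292.7 Gm = 2.927 × 10^11 m
rₐ = 891.8 Gm = 8.918 × 10^11 m
GM = 6.733 × 10^20 m³/s²
a = (rₚ + rₐ)/2 = 5.9225 × 10^11 m
e = (rₐ − rₚ)/(rₐ + rₚ) = (5.991 × 10^11) / (1.1845 × 10^12) = 0.505783
(a) a = 5.9225 × 10^11 m ≈ 592.2 Gm
(b) e = 0.505783 ≈ 0.5058
(c) 2a = 1.1845 × 10^12 m;  ε = −GM/(2a) = -5.68425 × 10^8 J/kg ≈ -568.4 MJ/kg
(d) 1 − e² = 0.744184;  p = a(1 − e²) = 5.9225 × 10^11 × 0.744184 = 4.40743 × 10^11 m ≈ 440.7 Gm
(e) vₚ/vₐ = rₐ/rₚ (angular momentum) = (8.918 × 10^11) / (2.927 × 10^11) = 3.04681 ≈ 3.047

Final answer:
(a) semi-major axis a = 592.2 Gm
(b) eccentricity e = 0.5058
(c) specific energy ε = -568.4 MJ/kg
(d) semi-latus rectum p = 440.7 Gm
(e) velocity ratio vₚ/vₐ = 3.047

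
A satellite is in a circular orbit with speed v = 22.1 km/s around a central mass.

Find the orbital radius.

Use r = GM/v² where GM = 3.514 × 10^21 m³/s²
v = 22.1 km/s = 22100 m/s
GM = 3.514 × 10^21 m³/s²
v² = 4.8841 × 10^8 m²/s²
r = GM/v² = (3.514 × 10^21) / (4.8841 × 10^8) = 7.19477 × 10^12 m ≈ 7.195 × 10^12 m

Final answer: 7.195 × 10^12 m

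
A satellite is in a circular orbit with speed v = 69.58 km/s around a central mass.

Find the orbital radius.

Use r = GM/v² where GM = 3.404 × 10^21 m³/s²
v = 69.58 km/s = 69580 m/s
GM = 3.404 × 10^21 m³/s²
v² = 4.84138 × 10^9 m²/s²
r = GM/v² = (3.404 × 10^21) / (4.84138 × 10^9) = 7.03106 × 10^11 m ≈ 703.1 Gm

Final answer: 703.1 Gm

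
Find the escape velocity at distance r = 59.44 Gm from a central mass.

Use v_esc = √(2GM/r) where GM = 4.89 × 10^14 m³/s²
r = 59.44 Gm = 5.944 × 10^10 m
GM = 4.89 × 10^14 m³/s²
2GM/r = 2 × (4.89 × 10^14) / (5.944 × 10^10) = 16453.6 m²/s²
v_esc = √(2GM/r) = 128.271 m/s ≈ 128.3 m/s

Final answer: 128.3 m/s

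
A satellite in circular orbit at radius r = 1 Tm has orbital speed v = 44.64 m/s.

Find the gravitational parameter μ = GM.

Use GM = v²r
r = 1 Tm = 1 × 10^12 m
v = 44.64 m/s
v² = 1992.73 m²/s²
GM = v²r = 1992.73 × 1 × 10^12 = 1.99273 × 10^15 m³/s²
GM ≈ 1.993 × 10^15 m³/s²

Final answer: GM = 1.993 × 10^15 m³/s²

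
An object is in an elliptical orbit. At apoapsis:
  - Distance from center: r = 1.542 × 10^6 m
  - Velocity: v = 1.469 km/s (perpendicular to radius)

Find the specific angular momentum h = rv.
r = 1.542 × 10^6 m
v = 1.469 km/s = 1469 m/s
h = rv = 1.542 × 10^6 × 1469 = 2.2652 × 10^9 m²/s ≈ 2.265 × 10^9 m²/s

Final answer: h = 2.265 × 10^9 m²/s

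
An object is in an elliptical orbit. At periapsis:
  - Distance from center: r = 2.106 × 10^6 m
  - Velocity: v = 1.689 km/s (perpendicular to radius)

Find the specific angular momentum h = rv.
r = 2.106 × 10^6 m
v = 1.689 km/s = 1689 m/s
h = rv = 2.106 × 10^6 × 1689 = 3.55703 × 10^9 m²/s ≈ 3.557 × 10^9 m²/s

Final answer: h = 3.557 × 10^9 m²/s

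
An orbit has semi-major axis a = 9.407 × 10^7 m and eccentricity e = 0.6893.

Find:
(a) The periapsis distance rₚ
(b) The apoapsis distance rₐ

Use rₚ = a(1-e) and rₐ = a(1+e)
a = 9.407 × 10^7 m
e = 0.6893:  1 − e = 0.3107,  1 + e = 1.6893
(a) rₚ = a(1 − e) = 9.407 × 10^7 m × 0.3107 = 2.92275 × 10^7 m ≈ 2.923 × 10^7 m
(b) rₐ = a(1 + e) = 9.407 × 10^7 m × 1.6893 = 1.58912 × 10^8 m ≈ 1.589 × 10^8 m

Final answer:
(a) rₚ = 2.923 × 10^7 m
(b) rₐ = 1.589 × 10^8 m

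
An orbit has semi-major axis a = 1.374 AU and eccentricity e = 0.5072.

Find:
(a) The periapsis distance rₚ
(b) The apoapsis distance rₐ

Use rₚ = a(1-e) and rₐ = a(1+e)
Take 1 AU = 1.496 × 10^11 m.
a = 1.374 AU = 2.0555 × 10^11 m
e = 0.5072:  1 − e = 0.4928,  1 + e = 1.5072
(a) rₚ = a(1 − e) = 2.0555 × 10^11 m × 0.4928 = 1.01295 × 10^11 m ≈ 0.6771 AU
(b) rₐ = a(1 + e) = 2.0555 × 10^11 m × 1.5072 = 3.09806 × 10^11 m ≈ 2.071 AU

Final answer:
(a) rₚ = 0.6771 AU
(b) rₐ = 2.071 AU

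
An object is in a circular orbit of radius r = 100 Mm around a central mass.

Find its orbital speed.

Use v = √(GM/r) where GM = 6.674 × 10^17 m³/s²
r = 100 Mm = 1 × 10^8 m
GM = 6.674 × 10^17 m³/s²
GM/r = (6.674 × 10^17) / (1 × 10^8) = 6.674 × 10^9 m²/s²
v = √(GM/r) = 81694.6 m/s ≈ 81.69 km/s

Final answer: 81.69 km/s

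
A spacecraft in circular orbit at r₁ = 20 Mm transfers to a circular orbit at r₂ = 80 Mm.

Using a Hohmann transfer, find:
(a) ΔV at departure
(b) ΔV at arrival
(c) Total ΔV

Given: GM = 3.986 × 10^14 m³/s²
r₁ = 20 Mm = 2 × 10^7 m
r₂ = 80 Mm = 8 × 10^7 m
GM = 3.986 × 10^14 m³/s²
Transfer ellipse: a_t = (r₁ + r₂)/2 = 5 × 10^7 m
Circular speed at r₁: v₁ = √(GM/r₁) = 4464.3 m/s
Transfer speed at r₁ (periapsis): v₁ₜ = √(GM(2/r₁ − 1/a_t)) = 5646.95 m/s
(a) ΔV₁ = v₁ₜ − v₁ = 1182.64 m/s ≈ 1.183 km/s
Circular speed at r₂: v₂ = √(GM/r₂) = 2232.15 m/s
Transfer speed at r₂ (apoapsis): v₂ₜ = √(GM(2/r₂ − 1/a_t)) = 1411.74 m/s
(b) ΔV₂ = v₂ − v₂ₜ = 820.415 m/s ≈ 820.4 m/s
(c) ΔV_total = ΔV₁ + ΔV₂ = 2003.06 m/s ≈ 2.003 km/s

Final answer:
(a) ΔV₁ = 1.183 km/s
(b) ΔV₂ = 820.4 m/s
(c) ΔV_total = 2.003 km/s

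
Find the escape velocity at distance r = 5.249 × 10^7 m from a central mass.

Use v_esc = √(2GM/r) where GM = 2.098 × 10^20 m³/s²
r = 5.249 × 10^7 m
GM = 2.098 × 10^20 m³/s²
2GM/r = 2 × (2.098 × 10^20) / (5.249 × 10^7) = 7.9939 × 10^12 m²/s²
v_esc = √(2GM/r) = 2.82735 × 10^6 m/s ≈ 2827 km/s

Final answer: 2827 km/s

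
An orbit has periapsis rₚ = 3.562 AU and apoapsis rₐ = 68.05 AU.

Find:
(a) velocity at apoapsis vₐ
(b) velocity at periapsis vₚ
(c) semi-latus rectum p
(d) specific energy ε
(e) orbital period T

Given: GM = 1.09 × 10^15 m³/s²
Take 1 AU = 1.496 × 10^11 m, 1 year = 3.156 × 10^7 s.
rₚ = 3.562 AU = 5.32875 × 10^11 m
rₐ = 68.05 AU = 1.01803 × 10^13 m
GM = 1.09 × 10^15 m³/s²
a = (rₚ + rₐ)/2 = 5.35658 × 10^12 m
e = (rₐ − rₚ)/(rₐ + rₚ) = (9.6474 × 10^12) / (1.07132 × 10^13) = 0.900519
(a) vₐ² = GM (2/rₐ − 1/a) = 1.09 × 10^15 × (1.96458 × 10^-13 − 1.86686 × 10^-13) = 10.6514 m²/s²;  vₐ = 3.26364 m/s ≈ 3.264 m/s
(b) vₚ² = GM (2/rₚ − 1/a) = 1.09 × 10^15 × (3.75322 × 10^-12 − 1.86686 × 10^-13) = 3887.53 m²/s²;  vₚ = 62.35 m/s ≈ 62.35 m/s
(c) 1 − e² = 0.189065;  p = a(1 − e²) = 5.35658 × 10^12 × 0.189065 = 1.01274 × 10^12 m ≈ 6.77 AU
(d) 2a = 1.07132 × 10^13 m;  ε = −GM/(2a) = -101.744 J/kg ≈ -101.7 J/kg
(e) a³ = 1.53696 × 10^38 m³;  T = 2π √(a³/GM) = 2π × 3.75507 × 10^11 s = 2.35938 × 10^12 s ≈ 7.476 × 10^4 years

Final answer:
(a) velocity at apoapsis vₐ = 3.264 m/s
(b) velocity at periapsis vₚ = 62.35 m/s
(c) semi-latus rectum p = 6.77 AU
(d) specific energy ε = -101.7 J/kg
(e) orbital period T = 7.476 × 10^4 years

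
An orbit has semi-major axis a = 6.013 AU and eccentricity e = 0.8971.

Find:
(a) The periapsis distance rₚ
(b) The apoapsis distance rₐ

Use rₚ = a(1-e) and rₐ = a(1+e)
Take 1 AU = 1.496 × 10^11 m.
a = 6.013 AU = 8.99545 × 10^11 m
e = 0.8971:  1 − e = 0.1029,  1 + e = 1.8971
(a) rₚ = a(1 − e) = 8.99545 × 10^11 m × 0.1029 = 9.25632 × 10^10 m ≈ 0.6187 AU
(b) rₐ = a(1 + e) = 8.99545 × 10^11 m × 1.8971 = 1.70653 × 10^12 m ≈ 11.41 AU

Final answer:
(a) rₚ = 0.6187 AU
(b) rₐ = 11.41 AU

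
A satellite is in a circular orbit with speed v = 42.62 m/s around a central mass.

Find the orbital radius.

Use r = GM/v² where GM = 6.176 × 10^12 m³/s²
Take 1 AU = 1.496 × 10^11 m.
v = 42.62 m/s
GM = 6.176 × 10^12 m³/s²
v² = 1816.46 m²/s²
r = GM/v² = (6.176 × 10^12) / 1816.46 = 3.40001 × 10^9 m ≈ 0.02273 AU

Final answer: 0.02273 AU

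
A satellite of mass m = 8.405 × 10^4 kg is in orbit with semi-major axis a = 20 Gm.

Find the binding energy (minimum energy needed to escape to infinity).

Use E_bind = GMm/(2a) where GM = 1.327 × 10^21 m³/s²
a = 20 Gm = 2 × 10^10 m
GM = 1.327 × 10^21 m³/s²
m = 8.405 × 10^4 kg
GMm = 1.327 × 10^21 × 84050 = 1.11534 × 10^26 m³·kg/s²
2a = 4 × 10^10 m
E_bind = GMm/(2a) = 2.78836 × 10^15 J ≈ 2.788 PJ

Final answer: 2.788 PJ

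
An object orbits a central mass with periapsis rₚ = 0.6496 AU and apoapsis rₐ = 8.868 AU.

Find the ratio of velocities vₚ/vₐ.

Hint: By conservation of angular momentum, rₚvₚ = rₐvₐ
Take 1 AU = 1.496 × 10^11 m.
rₚ = 0.6496 AU = 9.71802 × 10^10 m
rₐ = 8.868 AU = 1.32665 × 10^12 m
rₚvₚ = rₐvₐ  ⇒  vₚ/vₐ = rₐ/rₚ
vₚ/vₐ = (1.32665 × 10^12) / (9.71802 × 10^10) = 13.6515

Final answer: vₚ/vₐ = 13.65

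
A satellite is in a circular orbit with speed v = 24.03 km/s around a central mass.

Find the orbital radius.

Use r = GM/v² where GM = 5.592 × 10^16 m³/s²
v = 24.03 km/s = 24030 m/s
GM = 5.592 × 10^16 m³/s²
v² = 5.77441 × 10^8 m²/s²
r = GM/v² = (5.592 × 10^16) / (5.77441 × 10^8) = 9.68411 × 10^7 m ≈ 9.684 × 10^7 m

Final answer: 9.684 × 10^7 m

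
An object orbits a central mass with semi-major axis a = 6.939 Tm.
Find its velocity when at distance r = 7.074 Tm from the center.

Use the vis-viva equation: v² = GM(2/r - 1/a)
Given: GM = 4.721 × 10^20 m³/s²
a = 6.939 Tm = 6.939 × 10^12 m
r = 7.074 Tm = 7.074 × 10^12 m
GM = 4.721 × 10^20 m³/s²
2/r − 1/a = 2.82725 × 10^-13 − 1.44113 × 10^-13 = 1.38612 × 10^-13 m⁻¹
v² = GM (2/r − 1/a) = 6.5439 × 10^7 m²/s²
v = 8089.43 m/s ≈ 8.089 km/s

Final answer: 8.089 km/s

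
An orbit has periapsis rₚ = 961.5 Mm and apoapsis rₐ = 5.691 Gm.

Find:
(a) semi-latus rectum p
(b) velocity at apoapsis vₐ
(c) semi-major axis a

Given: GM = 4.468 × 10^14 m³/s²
rₚ = 961.5 Mm = 9.615 × 10^8 m
rₐ = 5.691 Gm = 5.691 × 10^9 m
GM = 4.468 × 10^14 m³/s²
a = (rₚ + rₐ)/2 = 3.32625 × 10^9 m
e = (rₐ − rₚ)/(rₐ + rₚ) = (4.7295 × 10^9) / (6.6525 × 10^9) = 0.710936
(a) 1 − e² = 0.49457;  p = a(1 − e²) = 3.32625 × 10^9 × 0.49457 = 1.64506 × 10^9 m ≈ 1.645 Gm
(b) vₐ² = GM (2/rₐ − 1/a) = 4.468 × 10^14 × (3.51432 × 10^-10 − 3.00639 × 10^-10) = 22694.4 m²/s²;  vₐ = 150.647 m/s ≈ 150.6 m/s
(c) a = 3.32625 × 10^9 m ≈ 3.326 Gm

Final answer:
(a) semi-latus rectum p = 1.645 Gm
(b) velocity at apoapsis vₐ = 150.6 m/s
(c) semi-major axis a = 3.326 Gm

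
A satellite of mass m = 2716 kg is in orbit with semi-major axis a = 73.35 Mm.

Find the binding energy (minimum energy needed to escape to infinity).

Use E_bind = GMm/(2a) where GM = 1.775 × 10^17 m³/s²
a = 73.35 Mm = 7.335 × 10^7 m
GM = 1.775 × 10^17 m³/s²
m = 2716 kg
GMm = 1.775 × 10^17 × 2716 = 4.8209 × 10^20 m³·kg/s²
2a = 1.467 × 10^8 m
E_bind = GMm/(2a) = 3.28623 × 10^12 J ≈ 3.286 TJ

Final answer: 3.286 TJ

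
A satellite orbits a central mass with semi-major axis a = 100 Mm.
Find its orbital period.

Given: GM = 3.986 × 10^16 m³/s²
a = 100 Mm = 1 × 10^8 m
GM = 3.986 × 10^16 m³/s²
a³ = 1 × 10^24 m³
T = 2π √(a³/GM) = 2π √((1 × 10^24) / (3.986 × 10^16)) = 2π × 5008.77 s
T = 31471 s ≈ 8.742 hours

Final answer: 8.742 hours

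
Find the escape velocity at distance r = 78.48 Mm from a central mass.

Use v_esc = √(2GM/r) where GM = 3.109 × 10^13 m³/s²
r = 78.48 Mm = 7.848 × 10^7 m
GM = 3.109 × 10^13 m³/s²
2GM/r = 2 × (3.109 × 10^13) / (7.848 × 10^7) = 792304 m²/s²
v_esc = √(2GM/r) = 890.114 m/s ≈ 890.1 m/s

Final answer: 890.1 m/s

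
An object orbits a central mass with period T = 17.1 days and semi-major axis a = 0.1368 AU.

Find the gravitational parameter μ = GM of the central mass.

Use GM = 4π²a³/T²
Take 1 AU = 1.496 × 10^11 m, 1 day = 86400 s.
T = 17.1 days = 1.47744 × 10^6 s
a = 0.1368 AU = 2.04653 × 10^10 m
a³ = 8.57143 × 10^30 m³
T² = 2.18283 × 10^12 s²
GM = 4π² × (8.57143 × 10^30) / (2.18283 × 10^12) = 1.55022 × 10^20 m³/s²
GM ≈ 1.55 × 10^20 m³/s²

Final answer: GM = 1.55 × 10^20 m³/s²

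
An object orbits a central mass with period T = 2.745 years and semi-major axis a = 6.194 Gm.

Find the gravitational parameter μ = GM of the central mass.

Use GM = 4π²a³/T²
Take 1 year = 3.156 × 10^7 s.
T = 2.745 years = 8.66322 × 10^7 s
a = 6.194 Gm = 6.194 × 10^9 m
a³ = 2.37637 × 10^29 m³
T² = 7.50514 × 10^15 s²
GM = 4π² × (2.37637 × 10^29) / (7.50514 × 10^15) = 1.25001 × 10^15 m³/s²
GM ≈ 1.25 × 10^15 m³/s²

Final answer: GM = 1.25 × 10^15 m³/s²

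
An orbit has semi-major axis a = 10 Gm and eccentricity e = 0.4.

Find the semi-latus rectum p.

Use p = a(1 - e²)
a = 10 Gm = 1 × 10^10 m
e = 0.4,  e² = 0.16,  1 − e² = 0.84
p = a(1 − e²) = 1 × 10^10 m × 0.84 = 8.4 × 10^9 m ≈ 8.4 Gm

Final answer: p = 8.4 Gm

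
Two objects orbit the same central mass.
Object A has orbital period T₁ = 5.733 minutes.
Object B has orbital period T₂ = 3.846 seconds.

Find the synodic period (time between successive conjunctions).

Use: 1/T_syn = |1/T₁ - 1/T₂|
T₁ = 5.733 minutes = 343.98 s
T₂ = 3.846 seconds
1/T₁ = 0.00290715 s⁻¹
1/T₂ = 0.26001 s⁻¹
|1/T₁ − 1/T₂| = 0.257103 s⁻¹
T_syn = 1 / |1/T₁ − 1/T₂| = 3.88949 s ≈ 3.889 seconds

Final answer: T_syn = 3.889 seconds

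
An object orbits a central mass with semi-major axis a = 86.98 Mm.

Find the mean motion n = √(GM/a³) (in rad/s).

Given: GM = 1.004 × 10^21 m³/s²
a = 86.98 Mm = 8.698 × 10^7 m
GM = 1.004 × 10^21 m³/s²
a³ = 6.58049 × 10^23 m³
GM/a³ = (1.004 × 10^21) / (6.58049 × 10^23) = 0.00152572 s⁻²
n = √(GM/a³) = 0.0390605 rad/s ≈ 0.03906 rad/s

Final answer: n = 0.03906 rad/s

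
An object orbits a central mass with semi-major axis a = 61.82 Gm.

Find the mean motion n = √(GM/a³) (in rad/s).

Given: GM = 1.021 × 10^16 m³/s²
a = 61.82 Gm = 6.182 × 10^10 m
GM = 1.021 × 10^16 m³/s²
a³ = 2.36258 × 10^32 m³
GM/a³ = (1.021 × 10^16) / (2.36258 × 10^32) = 4.32154 × 10^-17 s⁻²
n = √(GM/a³) = 6.57384 × 10^-9 rad/s ≈ 6.574 × 10^-9 rad/s

Final answer: n = 6.574 × 10^-9 rad/s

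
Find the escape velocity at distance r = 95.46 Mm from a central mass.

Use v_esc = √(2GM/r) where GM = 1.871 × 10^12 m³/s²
r = 95.46 Mm = 9.546 × 10^7 m
GM = 1.871 × 10^12 m³/s²
2GM/r = 2 × (1.871 × 10^12) / (9.546 × 10^7) = 39199.7 m²/s²
v_esc = √(2GM/r) = 197.989 m/s ≈ 198 m/s

Final answer: 198 m/s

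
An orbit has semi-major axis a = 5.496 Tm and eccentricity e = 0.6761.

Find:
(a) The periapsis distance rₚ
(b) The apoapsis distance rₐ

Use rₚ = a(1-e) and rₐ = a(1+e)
a = 5.496 Tm = 5.496 × 10^12 m
e = 0.6761:  1 − e = 0.3239,  1 + e = 1.6761
(a) rₚ = a(1 − e) = 5.496 × 10^12 m × 0.3239 = 1.78015 × 10^12 m ≈ 1.78 Tm
(b) rₐ = a(1 + e) = 5.496 × 10^12 m × 1.6761 = 9.21185 × 10^12 m ≈ 9.212 Tm

Final answer:
(a) rₚ = 1.78 Tm
(b) rₐ = 9.212 Tm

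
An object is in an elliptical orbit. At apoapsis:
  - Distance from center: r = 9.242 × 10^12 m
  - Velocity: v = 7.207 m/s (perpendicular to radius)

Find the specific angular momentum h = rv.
r = 9.242 × 10^12 m
v = 7.207 m/s
h = rv = 9.242 × 10^12 × 7.207 = 6.66071 × 10^13 m²/s ≈ 6.661 × 10^13 m²/s

Final answer: h = 6.661 × 10^13 m²/s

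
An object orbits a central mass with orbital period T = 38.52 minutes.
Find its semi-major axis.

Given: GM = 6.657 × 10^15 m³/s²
T = 38.52 minutes = 2311.2 s
GM = 6.657 × 10^15 m³/s²
Kepler's third law: a³ = GM T² / (4π²)
T² = 5.34165 × 10^6 s²
a³ = (6.657 × 10^15) × (5.34165 × 10^6) / (4π²) = 9.00728 × 10^20 m³
a = (a³)^(1/3) = 9.6575 × 10^6 m ≈ 9.657 Mm

Final answer: 9.657 Mm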